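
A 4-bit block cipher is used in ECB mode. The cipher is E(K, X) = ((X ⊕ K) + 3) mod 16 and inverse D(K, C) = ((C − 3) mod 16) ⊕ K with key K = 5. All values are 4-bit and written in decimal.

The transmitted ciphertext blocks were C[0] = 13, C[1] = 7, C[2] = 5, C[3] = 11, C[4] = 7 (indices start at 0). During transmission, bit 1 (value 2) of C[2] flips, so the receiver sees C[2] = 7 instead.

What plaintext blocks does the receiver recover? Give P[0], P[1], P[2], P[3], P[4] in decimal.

P[0] = 15, P[1] = 1, P[2] = 1, P[3] = 13, P[4] = 1

ECB decryption: P_i = D(K, C_i).
Only C[2] changed, to 7. In ECB, a change in C_i affects only P_i. Decrypting the received ciphertext:
P[0]: D(K, 13) = 15.
P[1]: D(K, 7) = 1.
P[2]: D(K, 7) = 1.
P[3]: D(K, 11) = 13.
P[4]: D(K, 7) = 1.
Blocks that differ from the original plaintext: P[2].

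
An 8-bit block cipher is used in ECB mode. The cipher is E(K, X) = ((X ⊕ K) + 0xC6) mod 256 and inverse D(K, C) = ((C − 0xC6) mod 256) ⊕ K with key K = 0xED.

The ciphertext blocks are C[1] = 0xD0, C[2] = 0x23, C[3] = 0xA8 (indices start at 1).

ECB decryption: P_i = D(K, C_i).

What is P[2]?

P[2]: D(K, 0x23) = 0xB0.

P[2] = 0xB0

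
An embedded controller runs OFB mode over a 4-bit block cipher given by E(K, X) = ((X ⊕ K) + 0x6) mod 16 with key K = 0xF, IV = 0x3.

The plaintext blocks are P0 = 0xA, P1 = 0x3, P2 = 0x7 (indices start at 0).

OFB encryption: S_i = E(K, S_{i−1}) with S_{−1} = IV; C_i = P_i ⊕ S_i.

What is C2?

C2 = 0x5

C0: S = E(K, 0x3) = 0x2; 0xA ⊕ 0x2 = 0x8.
C1: S = E(K, 0x2) = 0x3; 0x3 ⊕ 0x3 = 0x0.
C2: S = E(K, 0x3) = 0x2; 0x7 ⊕ 0x2 = 0x5.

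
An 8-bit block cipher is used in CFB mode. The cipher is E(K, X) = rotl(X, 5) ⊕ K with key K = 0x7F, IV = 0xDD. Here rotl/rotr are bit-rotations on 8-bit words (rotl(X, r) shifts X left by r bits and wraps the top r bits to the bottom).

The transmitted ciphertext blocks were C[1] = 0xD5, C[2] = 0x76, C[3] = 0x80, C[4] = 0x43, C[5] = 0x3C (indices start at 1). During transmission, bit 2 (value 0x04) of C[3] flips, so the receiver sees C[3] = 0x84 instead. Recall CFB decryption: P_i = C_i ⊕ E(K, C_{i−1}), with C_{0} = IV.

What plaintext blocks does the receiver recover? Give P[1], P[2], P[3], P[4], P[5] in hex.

Only C[3] changed, to 0x84. In CFB, a change in C_i flips the same bit in P_i and garbles P_{i+1}. Decrypting the received ciphertext:
P[1]: E(K, 0xDD) = 0xC4; 0xD5 ⊕ 0xC4 = 0x11.
P[2]: E(K, 0xD5) = 0xC5; 0x76 ⊕ 0xC5 = 0xB3.
P[3]: E(K, 0x76) = 0xB1; 0x84 ⊕ 0xB1 = 0x35.
P[4]: E(K, 0x84) = 0xEF; 0x43 ⊕ 0xEF = 0xAC.
P[5]: E(K, 0x43) = 0x17; 0x3C ⊕ 0x17 = 0x2B.
Blocks that differ from the original plaintext: P[3], P[4].

P[1] = 0x11, P[2] = 0xB3, P[3] = 0x35, P[4] = 0xAC, P[5] = 0x2B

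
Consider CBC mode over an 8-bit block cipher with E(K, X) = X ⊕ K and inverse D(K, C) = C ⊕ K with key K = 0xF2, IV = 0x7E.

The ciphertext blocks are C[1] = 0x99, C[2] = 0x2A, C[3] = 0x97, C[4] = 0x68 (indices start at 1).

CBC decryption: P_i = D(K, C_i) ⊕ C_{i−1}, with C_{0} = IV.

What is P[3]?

P[3] = 0x4F

P[3]: D(K, 0x97) = 0x65; 0x65 ⊕ 0x2A = 0x4F.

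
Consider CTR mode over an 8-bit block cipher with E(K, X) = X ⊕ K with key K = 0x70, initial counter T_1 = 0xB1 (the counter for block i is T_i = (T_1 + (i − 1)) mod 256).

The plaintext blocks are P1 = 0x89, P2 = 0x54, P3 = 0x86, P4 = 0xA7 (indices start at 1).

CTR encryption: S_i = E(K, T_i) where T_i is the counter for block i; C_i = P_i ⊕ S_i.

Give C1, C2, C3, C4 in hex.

C1 = 0x48, C2 = 0x96, C3 = 0x45, C4 = 0x63

C1: T = 0xB1, S = E(K, T) = 0xC1; 0x89 ⊕ 0xC1 = 0x48.
C2: T = 0xB2, S = E(K, T) = 0xC2; 0x54 ⊕ 0xC2 = 0x96.
C3: T = 0xB3, S = E(K, T) = 0xC3; 0x86 ⊕ 0xC3 = 0x45.
C4: T = 0xB4, S = E(K, T) = 0xC4; 0xA7 ⊕ 0xC4 = 0x63.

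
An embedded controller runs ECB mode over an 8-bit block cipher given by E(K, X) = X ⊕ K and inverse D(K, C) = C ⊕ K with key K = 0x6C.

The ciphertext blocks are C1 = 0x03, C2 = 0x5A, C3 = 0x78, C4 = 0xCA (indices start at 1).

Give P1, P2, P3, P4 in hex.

P1 = 0x6F, P2 = 0x36, P3 = 0x14, P4 = 0xA6

ECB decryption: P_i = D(K, C_i).
P1: D(K, 0x03) = 0x6F.
P2: D(K, 0x5A) = 0x36.
P3: D(K, 0x78) = 0x14.
P4: D(K, 0xCA) = 0xA6.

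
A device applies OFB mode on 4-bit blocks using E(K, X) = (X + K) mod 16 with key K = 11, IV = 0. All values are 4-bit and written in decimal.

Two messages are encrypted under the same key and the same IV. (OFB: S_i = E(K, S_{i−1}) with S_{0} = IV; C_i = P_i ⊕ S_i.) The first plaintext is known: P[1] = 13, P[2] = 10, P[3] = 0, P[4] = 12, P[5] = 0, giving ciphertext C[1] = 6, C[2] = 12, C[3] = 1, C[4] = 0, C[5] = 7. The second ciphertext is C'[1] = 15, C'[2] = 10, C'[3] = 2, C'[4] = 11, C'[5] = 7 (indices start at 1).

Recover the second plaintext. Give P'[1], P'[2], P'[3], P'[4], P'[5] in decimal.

In OFB with a reused IV, both messages share the same keystream S_i, so C_i ⊕ C'_i = P_i ⊕ P'_i and thus P'_i = P_i ⊕ C_i ⊕ C'_i.
P'[1]: 13 ⊕ 6 ⊕ 15 = 4.
P'[2]: 10 ⊕ 12 ⊕ 10 = 12.
P'[3]: 0 ⊕ 1 ⊕ 2 = 3.
P'[4]: 12 ⊕ 0 ⊕ 11 = 7.
P'[5]: 0 ⊕ 7 ⊕ 7 = 0.

P'[1] = 4, P'[2] = 12, P'[3] = 3, P'[4] = 7, P'[5] = 0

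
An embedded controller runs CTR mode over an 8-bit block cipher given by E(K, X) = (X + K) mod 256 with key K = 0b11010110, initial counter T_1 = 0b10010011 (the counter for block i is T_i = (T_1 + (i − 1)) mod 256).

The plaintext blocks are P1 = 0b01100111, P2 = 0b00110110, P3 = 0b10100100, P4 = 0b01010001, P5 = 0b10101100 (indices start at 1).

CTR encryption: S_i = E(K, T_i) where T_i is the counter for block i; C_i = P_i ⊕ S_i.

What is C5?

C1: T = 0b10010011, S = E(K, T) = 0b01101001; 0b01100111 ⊕ 0b01101001 = 0b00001110.
C2: T = 0b10010100, S = E(K, T) = 0b01101010; 0b00110110 ⊕ 0b01101010 = 0b01011100.
C3: T = 0b10010101, S = E(K, T) = 0b01101011; 0b10100100 ⊕ 0b01101011 = 0b11001111.
C4: T = 0b10010110, S = E(K, T) = 0b01101100; 0b01010001 ⊕ 0b01101100 = 0b00111101.
C5: T = 0b10010111, S = E(K, T) = 0b01101101; 0b10101100 ⊕ 0b01101101 = 0b11000001.

C5 = 0b11000001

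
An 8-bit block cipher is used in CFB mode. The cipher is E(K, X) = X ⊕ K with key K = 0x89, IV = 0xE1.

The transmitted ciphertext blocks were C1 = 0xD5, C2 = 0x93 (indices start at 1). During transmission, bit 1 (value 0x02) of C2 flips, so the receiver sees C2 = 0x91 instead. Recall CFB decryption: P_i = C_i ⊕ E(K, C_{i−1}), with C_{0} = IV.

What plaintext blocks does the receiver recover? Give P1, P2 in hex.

Only C2 changed, to 0x91. In CFB, a change in C_i flips the same bit in P_i and garbles P_{i+1}. Decrypting the received ciphertext:
P1: E(K, 0xE1) = 0x68; 0xD5 ⊕ 0x68 = 0xBD.
P2: E(K, 0xD5) = 0x5C; 0x91 ⊕ 0x5C = 0xCD.
Blocks that differ from the original plaintext: P2.

P1 = 0xBD, P2 = 0xCD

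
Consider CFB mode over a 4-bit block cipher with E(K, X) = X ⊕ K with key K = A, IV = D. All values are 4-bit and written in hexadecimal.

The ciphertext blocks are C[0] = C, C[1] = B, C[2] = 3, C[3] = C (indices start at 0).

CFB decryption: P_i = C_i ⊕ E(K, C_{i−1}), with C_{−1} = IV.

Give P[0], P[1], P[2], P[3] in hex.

P[0] = B, P[1] = D, P[2] = 2, P[3] = 5

P[0]: E(K, D) = 7; C ⊕ 7 = B.
P[1]: E(K, C) = 6; B ⊕ 6 = D.
P[2]: E(K, B) = 1; 3 ⊕ 1 = 2.
P[3]: E(K, 3) = 9; C ⊕ 9 = 5.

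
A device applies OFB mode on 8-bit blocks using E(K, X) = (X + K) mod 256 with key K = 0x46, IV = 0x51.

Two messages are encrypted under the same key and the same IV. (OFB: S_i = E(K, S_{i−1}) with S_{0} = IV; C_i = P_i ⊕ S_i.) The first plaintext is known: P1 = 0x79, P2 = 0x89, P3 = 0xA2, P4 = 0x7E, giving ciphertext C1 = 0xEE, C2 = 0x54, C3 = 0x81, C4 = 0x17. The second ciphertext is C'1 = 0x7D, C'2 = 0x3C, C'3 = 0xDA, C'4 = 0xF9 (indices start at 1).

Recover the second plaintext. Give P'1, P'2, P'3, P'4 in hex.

P'1 = 0xEA, P'2 = 0xE1, P'3 = 0xF9, P'4 = 0x90

In OFB with a reused IV, both messages share the same keystream S_i, so C_i ⊕ C'_i = P_i ⊕ P'_i and thus P'_i = P_i ⊕ C_i ⊕ C'_i.
P'1: 0x79 ⊕ 0xEE ⊕ 0x7D = 0xEA.
P'2: 0x89 ⊕ 0x54 ⊕ 0x3C = 0xE1.
P'3: 0xA2 ⊕ 0x81 ⊕ 0xDA = 0xF9.
P'4: 0x7E ⊕ 0x17 ⊕ 0xF9 = 0x90.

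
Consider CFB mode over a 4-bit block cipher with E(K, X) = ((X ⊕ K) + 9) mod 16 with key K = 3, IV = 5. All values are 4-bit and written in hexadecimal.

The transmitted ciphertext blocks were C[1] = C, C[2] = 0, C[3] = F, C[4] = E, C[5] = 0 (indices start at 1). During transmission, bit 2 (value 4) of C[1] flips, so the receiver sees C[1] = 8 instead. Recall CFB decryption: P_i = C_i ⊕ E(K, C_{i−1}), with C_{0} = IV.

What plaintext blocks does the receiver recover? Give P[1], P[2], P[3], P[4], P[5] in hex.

P[1] = 7, P[2] = 4, P[3] = 3, P[4] = B, P[5] = 6

Only C[1] changed, to 8. In CFB, a change in C_i flips the same bit in P_i and garbles P_{i+1}. Decrypting the received ciphertext:
P[1]: E(K, 5) = F; 8 ⊕ F = 7.
P[2]: E(K, 8) = 4; 0 ⊕ 4 = 4.
P[3]: E(K, 0) = C; F ⊕ C = 3.
P[4]: E(K, F) = 5; E ⊕ 5 = B.
P[5]: E(K, E) = 6; 0 ⊕ 6 = 6.
Blocks that differ from the original plaintext: P[1], P[2].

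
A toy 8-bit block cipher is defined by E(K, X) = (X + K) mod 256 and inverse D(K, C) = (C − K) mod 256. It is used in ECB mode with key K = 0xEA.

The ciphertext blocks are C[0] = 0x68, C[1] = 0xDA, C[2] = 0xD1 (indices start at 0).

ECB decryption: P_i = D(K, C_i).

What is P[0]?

P[0] = 0x7E

P[0]: D(K, 0x68) = 0x7E.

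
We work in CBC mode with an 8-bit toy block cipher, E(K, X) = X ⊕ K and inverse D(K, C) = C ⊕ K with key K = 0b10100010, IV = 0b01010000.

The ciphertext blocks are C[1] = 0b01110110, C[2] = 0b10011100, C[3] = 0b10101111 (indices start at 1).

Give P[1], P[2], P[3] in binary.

P[1] = 0b10000100, P[2] = 0b01001000, P[3] = 0b10010001

CBC decryption: P_i = D(K, C_i) ⊕ C_{i−1}, with C_{0} = IV.
P[1]: D(K, 0b01110110) = 0b11010100; 0b11010100 ⊕ 0b01010000 = 0b10000100.
P[2]: D(K, 0b10011100) = 0b00111110; 0b00111110 ⊕ 0b01110110 = 0b01001000.
P[3]: D(K, 0b10101111) = 0b00001101; 0b00001101 ⊕ 0b10011100 = 0b10010001.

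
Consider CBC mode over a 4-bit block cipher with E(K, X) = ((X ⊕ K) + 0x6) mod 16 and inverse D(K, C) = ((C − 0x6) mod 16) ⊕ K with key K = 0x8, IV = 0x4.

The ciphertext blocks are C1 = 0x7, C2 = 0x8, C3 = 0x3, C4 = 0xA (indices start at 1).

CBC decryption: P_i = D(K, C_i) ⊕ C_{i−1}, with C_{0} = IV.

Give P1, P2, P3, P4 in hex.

P1 = 0xD, P2 = 0xD, P3 = 0xD, P4 = 0xF

P1: D(K, 0x7) = 0x9; 0x9 ⊕ 0x4 = 0xD.
P2: D(K, 0x8) = 0xA; 0xA ⊕ 0x7 = 0xD.
P3: D(K, 0x3) = 0x5; 0x5 ⊕ 0x8 = 0xD.
P4: D(K, 0xA) = 0xC; 0xC ⊕ 0x3 = 0xF.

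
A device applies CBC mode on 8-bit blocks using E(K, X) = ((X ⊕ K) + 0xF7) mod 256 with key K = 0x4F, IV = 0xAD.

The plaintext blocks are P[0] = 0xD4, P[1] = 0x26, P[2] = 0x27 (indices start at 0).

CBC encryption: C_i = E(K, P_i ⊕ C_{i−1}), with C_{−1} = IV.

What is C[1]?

C[0]: P[0] ⊕ 0xAD = 0x79; E(K, 0x79) = 0x2D.
C[1]: P[1] ⊕ 0x2D = 0x0B; E(K, 0x0B) = 0x3B.

C[1] = 0x3B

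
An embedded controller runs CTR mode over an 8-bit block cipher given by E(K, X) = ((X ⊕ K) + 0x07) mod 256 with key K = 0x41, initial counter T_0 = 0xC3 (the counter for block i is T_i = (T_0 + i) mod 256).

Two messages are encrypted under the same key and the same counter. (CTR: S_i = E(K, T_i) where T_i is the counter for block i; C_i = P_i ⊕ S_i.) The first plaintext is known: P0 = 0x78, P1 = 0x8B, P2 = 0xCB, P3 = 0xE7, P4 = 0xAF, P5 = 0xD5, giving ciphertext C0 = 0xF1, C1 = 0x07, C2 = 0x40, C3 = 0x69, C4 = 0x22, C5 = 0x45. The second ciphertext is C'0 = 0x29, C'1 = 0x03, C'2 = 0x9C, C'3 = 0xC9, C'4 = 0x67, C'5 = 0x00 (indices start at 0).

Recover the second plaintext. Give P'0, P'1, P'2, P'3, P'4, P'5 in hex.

In CTR with a reused counter, both messages share the same keystream S_i, so C_i ⊕ C'_i = P_i ⊕ P'_i and thus P'_i = P_i ⊕ C_i ⊕ C'_i.
P'0: 0x78 ⊕ 0xF1 ⊕ 0x29 = 0xA0.
P'1: 0x8B ⊕ 0x07 ⊕ 0x03 = 0x8F.
P'2: 0xCB ⊕ 0x40 ⊕ 0x9C = 0x17.
P'3: 0xE7 ⊕ 0x69 ⊕ 0xC9 = 0x47.
P'4: 0xAF ⊕ 0x22 ⊕ 0x67 = 0xEA.
P'5: 0xD5 ⊕ 0x45 ⊕ 0x00 = 0x90.

P'0 = 0xA0, P'1 = 0x8F, P'2 = 0x17, P'3 = 0x47, P'4 = 0xEA, P'5 = 0x90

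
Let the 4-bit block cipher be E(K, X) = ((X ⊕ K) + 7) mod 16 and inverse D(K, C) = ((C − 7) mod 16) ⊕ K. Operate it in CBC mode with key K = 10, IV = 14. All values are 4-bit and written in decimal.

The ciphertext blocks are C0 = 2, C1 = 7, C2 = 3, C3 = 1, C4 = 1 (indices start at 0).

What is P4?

CBC decryption: P_i = D(K, C_i) ⊕ C_{i−1}, with C_{−1} = IV.
P4: D(K, 1) = 0; 0 ⊕ 1 = 1.

P4 = 1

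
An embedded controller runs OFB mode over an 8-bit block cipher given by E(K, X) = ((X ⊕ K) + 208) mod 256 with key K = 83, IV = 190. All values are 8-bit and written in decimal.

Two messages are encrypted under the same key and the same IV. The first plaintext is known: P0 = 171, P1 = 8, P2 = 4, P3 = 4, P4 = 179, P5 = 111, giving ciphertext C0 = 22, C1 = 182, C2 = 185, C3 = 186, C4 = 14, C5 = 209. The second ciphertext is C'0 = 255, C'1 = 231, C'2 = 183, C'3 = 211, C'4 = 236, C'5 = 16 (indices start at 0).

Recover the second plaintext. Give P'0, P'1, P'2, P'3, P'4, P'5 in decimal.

In OFB with a reused IV, both messages share the same keystream S_i, so C_i ⊕ C'_i = P_i ⊕ P'_i and thus P'_i = P_i ⊕ C_i ⊕ C'_i.
P'0: 171 ⊕ 22 ⊕ 255 = 66.
P'1: 8 ⊕ 182 ⊕ 231 = 89.
P'2: 4 ⊕ 185 ⊕ 183 = 10.
P'3: 4 ⊕ 186 ⊕ 211 = 109.
P'4: 179 ⊕ 14 ⊕ 236 = 81.
P'5: 111 ⊕ 209 ⊕ 16 = 174.

P'0 = 66, P'1 = 89, P'2 = 10, P'3 = 109, P'4 = 81, P'5 = 174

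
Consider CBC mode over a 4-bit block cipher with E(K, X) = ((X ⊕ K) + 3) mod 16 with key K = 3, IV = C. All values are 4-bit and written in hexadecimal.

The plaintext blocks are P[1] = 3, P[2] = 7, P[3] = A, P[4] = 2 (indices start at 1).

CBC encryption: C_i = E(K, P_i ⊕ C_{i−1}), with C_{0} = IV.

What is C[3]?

C[1]: P[1] ⊕ C = F; E(K, F) = F.
C[2]: P[2] ⊕ F = 8; E(K, 8) = E.
C[3]: P[3] ⊕ E = 4; E(K, 4) = A.

C[3] = A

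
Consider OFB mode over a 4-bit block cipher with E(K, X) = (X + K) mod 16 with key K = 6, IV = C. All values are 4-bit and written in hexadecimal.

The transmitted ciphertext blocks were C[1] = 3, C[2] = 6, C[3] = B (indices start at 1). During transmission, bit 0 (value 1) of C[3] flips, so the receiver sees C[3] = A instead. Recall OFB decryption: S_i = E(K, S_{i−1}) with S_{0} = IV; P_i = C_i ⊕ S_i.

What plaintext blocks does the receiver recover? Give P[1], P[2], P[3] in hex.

P[1] = 1, P[2] = E, P[3] = 4

Only C[3] changed, to A. In OFB, a change in C_i flips the same bit in P_i only; the keystream is unaffected. Decrypting the received ciphertext:
P[1]: S = E(K, C) = 2; 3 ⊕ 2 = 1.
P[2]: S = E(K, 2) = 8; 6 ⊕ 8 = E.
P[3]: S = E(K, 8) = E; A ⊕ E = 4.
Blocks that differ from the original plaintext: P[3].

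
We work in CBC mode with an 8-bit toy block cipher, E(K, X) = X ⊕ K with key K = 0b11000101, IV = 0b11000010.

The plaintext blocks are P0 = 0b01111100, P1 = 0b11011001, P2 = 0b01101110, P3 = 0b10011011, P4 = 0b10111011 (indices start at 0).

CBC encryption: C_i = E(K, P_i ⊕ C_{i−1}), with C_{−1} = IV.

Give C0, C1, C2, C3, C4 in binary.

C0 = 0b01111011, C1 = 0b01100111, C2 = 0b11001100, C3 = 0b10010010, C4 = 0b11101100

C0: P0 ⊕ 0b11000010 = 0b10111110; E(K, 0b10111110) = 0b01111011.
C1: P1 ⊕ 0b01111011 = 0b10100010; E(K, 0b10100010) = 0b01100111.
C2: P2 ⊕ 0b01100111 = 0b00001001; E(K, 0b00001001) = 0b11001100.
C3: P3 ⊕ 0b11001100 = 0b01010111; E(K, 0b01010111) = 0b10010010.
C4: P4 ⊕ 0b10010010 = 0b00101001; E(K, 0b00101001) = 0b11101100.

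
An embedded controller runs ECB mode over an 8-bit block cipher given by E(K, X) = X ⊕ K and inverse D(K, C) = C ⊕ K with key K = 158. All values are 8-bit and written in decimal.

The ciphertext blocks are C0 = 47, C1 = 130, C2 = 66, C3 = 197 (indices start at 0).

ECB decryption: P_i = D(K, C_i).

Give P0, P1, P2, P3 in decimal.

P0 = 177, P1 = 28, P2 = 220, P3 = 91

P0: D(K, 47) = 177.
P1: D(K, 130) = 28.
P2: D(K, 66) = 220.
P3: D(K, 197) = 91.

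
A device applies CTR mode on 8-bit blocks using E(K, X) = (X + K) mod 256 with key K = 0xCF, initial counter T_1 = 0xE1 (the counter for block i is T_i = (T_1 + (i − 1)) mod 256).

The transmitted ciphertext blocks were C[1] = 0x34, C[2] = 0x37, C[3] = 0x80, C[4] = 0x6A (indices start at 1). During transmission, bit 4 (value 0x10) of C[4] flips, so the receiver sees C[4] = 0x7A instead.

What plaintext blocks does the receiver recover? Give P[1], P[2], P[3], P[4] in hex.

P[1] = 0x84, P[2] = 0x86, P[3] = 0x32, P[4] = 0xC9

CTR decryption: S_i = E(K, T_i) where T_i is the counter for block i; P_i = C_i ⊕ S_i.
Only C[4] changed, to 0x7A. In CTR, a change in C_i flips the same bit in P_i only; the keystream is unaffected. Decrypting the received ciphertext:
P[1]: T = 0xE1, S = E(K, T) = 0xB0; 0x34 ⊕ 0xB0 = 0x84.
P[2]: T = 0xE2, S = E(K, T) = 0xB1; 0x37 ⊕ 0xB1 = 0x86.
P[3]: T = 0xE3, S = E(K, T) = 0xB2; 0x80 ⊕ 0xB2 = 0x32.
P[4]: T = 0xE4, S = E(K, T) = 0xB3; 0x7A ⊕ 0xB3 = 0xC9.
Blocks that differ from the original plaintext: P[4].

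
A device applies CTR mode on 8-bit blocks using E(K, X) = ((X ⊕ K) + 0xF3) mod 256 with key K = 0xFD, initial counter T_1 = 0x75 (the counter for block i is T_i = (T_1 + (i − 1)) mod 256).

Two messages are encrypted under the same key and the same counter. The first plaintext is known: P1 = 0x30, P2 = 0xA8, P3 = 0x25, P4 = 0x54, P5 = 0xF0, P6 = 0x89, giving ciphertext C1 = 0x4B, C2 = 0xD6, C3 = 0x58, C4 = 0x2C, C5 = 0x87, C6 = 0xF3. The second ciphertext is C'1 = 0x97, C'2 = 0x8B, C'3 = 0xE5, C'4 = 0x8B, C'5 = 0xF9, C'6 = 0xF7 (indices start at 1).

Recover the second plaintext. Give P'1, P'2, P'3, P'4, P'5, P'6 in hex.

P'1 = 0xEC, P'2 = 0xF5, P'3 = 0x98, P'4 = 0xF3, P'5 = 0x8E, P'6 = 0x8D

In CTR with a reused counter, both messages share the same keystream S_i, so C_i ⊕ C'_i = P_i ⊕ P'_i and thus P'_i = P_i ⊕ C_i ⊕ C'_i.
P'1: 0x30 ⊕ 0x4B ⊕ 0x97 = 0xEC.
P'2: 0xA8 ⊕ 0xD6 ⊕ 0x8B = 0xF5.
P'3: 0x25 ⊕ 0x58 ⊕ 0xE5 = 0x98.
P'4: 0x54 ⊕ 0x2C ⊕ 0x8B = 0xF3.
P'5: 0xF0 ⊕ 0x87 ⊕ 0xF9 = 0x8E.
P'6: 0x89 ⊕ 0xF3 ⊕ 0xF7 = 0x8D.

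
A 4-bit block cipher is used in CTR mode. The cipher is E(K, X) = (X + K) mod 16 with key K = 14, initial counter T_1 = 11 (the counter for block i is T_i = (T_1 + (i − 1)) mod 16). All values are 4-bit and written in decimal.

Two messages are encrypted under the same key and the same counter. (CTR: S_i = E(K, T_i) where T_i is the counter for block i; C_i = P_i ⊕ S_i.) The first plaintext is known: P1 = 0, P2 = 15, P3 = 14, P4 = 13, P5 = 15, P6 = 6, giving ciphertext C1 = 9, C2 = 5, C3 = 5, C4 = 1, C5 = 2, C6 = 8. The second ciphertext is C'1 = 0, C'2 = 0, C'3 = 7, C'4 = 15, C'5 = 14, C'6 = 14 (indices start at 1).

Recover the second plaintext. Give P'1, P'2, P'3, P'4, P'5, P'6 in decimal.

P'1 = 9, P'2 = 10, P'3 = 12, P'4 = 3, P'5 = 3, P'6 = 0

In CTR with a reused counter, both messages share the same keystream S_i, so C_i ⊕ C'_i = P_i ⊕ P'_i and thus P'_i = P_i ⊕ C_i ⊕ C'_i.
P'1: 0 ⊕ 9 ⊕ 0 = 9.
P'2: 15 ⊕ 5 ⊕ 0 = 10.
P'3: 14 ⊕ 5 ⊕ 7 = 12.
P'4: 13 ⊕ 1 ⊕ 15 = 3.
P'5: 15 ⊕ 2 ⊕ 14 = 3.
P'6: 6 ⊕ 8 ⊕ 14 = 0.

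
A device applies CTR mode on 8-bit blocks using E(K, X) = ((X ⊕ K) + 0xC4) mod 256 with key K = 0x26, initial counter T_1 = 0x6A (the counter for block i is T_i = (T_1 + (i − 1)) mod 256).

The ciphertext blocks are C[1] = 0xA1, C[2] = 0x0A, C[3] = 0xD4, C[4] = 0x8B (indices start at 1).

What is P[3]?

P[3] = 0xDA

CTR decryption: S_i = E(K, T_i) where T_i is the counter for block i; P_i = C_i ⊕ S_i.
P[3]: T = 0x6C, S = E(K, T) = 0x0E; 0xD4 ⊕ 0x0E = 0xDA.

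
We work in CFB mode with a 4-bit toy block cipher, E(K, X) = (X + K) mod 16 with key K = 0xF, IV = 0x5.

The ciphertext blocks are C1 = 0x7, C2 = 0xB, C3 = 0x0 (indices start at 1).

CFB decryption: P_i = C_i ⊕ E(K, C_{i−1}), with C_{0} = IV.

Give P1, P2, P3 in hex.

P1 = 0x3, P2 = 0xD, P3 = 0xA

P1: E(K, 0x5) = 0x4; 0x7 ⊕ 0x4 = 0x3.
P2: E(K, 0x7) = 0x6; 0xB ⊕ 0x6 = 0xD.
P3: E(K, 0xB) = 0xA; 0x0 ⊕ 0xA = 0xA.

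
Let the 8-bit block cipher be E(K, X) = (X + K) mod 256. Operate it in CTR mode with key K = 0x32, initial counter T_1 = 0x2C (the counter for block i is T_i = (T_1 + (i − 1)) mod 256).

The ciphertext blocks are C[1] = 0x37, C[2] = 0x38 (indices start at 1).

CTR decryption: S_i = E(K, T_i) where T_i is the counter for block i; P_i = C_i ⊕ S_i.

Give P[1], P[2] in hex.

P[1]: T = 0x2C, S = E(K, T) = 0x5E; 0x37 ⊕ 0x5E = 0x69.
P[2]: T = 0x2D, S = E(K, T) = 0x5F; 0x38 ⊕ 0x5F = 0x67.

P[1] = 0x69, P[2] = 0x67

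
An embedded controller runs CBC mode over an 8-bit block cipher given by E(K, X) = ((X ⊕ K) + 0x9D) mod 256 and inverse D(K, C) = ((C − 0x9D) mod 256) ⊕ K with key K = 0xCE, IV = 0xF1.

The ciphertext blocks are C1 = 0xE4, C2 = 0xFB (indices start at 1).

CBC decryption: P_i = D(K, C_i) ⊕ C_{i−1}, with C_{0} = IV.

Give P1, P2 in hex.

P1 = 0x78, P2 = 0x74

P1: D(K, 0xE4) = 0x89; 0x89 ⊕ 0xF1 = 0x78.
P2: D(K, 0xFB) = 0x90; 0x90 ⊕ 0xE4 = 0x74.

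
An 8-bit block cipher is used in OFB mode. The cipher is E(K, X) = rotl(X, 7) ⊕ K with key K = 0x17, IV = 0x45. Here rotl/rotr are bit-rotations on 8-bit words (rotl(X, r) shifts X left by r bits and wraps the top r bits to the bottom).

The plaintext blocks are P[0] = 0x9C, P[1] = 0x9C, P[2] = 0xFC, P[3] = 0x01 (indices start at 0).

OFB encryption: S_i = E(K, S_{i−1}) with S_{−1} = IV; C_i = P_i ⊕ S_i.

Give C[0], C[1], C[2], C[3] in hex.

C[0]: S = E(K, 0x45) = 0xB5; 0x9C ⊕ 0xB5 = 0x29.
C[1]: S = E(K, 0xB5) = 0xCD; 0x9C ⊕ 0xCD = 0x51.
C[2]: S = E(K, 0xCD) = 0xF1; 0xFC ⊕ 0xF1 = 0x0D.
C[3]: S = E(K, 0xF1) = 0xEF; 0x01 ⊕ 0xEF = 0xEE.

C[0] = 0x29, C[1] = 0x51, C[2] = 0x0D, C[3] = 0xEE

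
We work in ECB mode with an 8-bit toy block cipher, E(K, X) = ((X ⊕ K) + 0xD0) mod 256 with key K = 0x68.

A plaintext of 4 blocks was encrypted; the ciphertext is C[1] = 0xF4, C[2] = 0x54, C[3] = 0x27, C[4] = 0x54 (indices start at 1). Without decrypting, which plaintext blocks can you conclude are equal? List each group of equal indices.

ECB encrypts each block independently with the same key, so equal ciphertext blocks imply equal plaintext blocks.
C[2] = C[4] = 0x54, so P[2] = P[4].

P[2] = P[4]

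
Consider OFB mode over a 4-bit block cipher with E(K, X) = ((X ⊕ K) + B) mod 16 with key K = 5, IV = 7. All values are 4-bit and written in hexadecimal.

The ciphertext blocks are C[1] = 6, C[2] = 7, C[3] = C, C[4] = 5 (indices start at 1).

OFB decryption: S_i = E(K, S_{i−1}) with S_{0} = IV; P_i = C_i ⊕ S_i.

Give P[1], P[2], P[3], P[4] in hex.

P[1]: S = E(K, 7) = D; 6 ⊕ D = B.
P[2]: S = E(K, D) = 3; 7 ⊕ 3 = 4.
P[3]: S = E(K, 3) = 1; C ⊕ 1 = D.
P[4]: S = E(K, 1) = F; 5 ⊕ F = A.

P[1] = B, P[2] = 4, P[3] = D, P[4] = A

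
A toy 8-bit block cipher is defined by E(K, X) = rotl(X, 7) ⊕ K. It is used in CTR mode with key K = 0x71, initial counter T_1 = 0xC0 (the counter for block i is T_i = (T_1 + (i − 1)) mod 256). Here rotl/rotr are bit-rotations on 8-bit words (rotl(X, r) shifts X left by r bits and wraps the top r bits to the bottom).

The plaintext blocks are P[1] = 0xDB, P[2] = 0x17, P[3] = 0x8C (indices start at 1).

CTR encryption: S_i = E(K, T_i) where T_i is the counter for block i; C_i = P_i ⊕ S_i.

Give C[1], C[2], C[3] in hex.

C[1]: T = 0xC0, S = E(K, T) = 0x11; 0xDB ⊕ 0x11 = 0xCA.
C[2]: T = 0xC1, S = E(K, T) = 0x91; 0x17 ⊕ 0x91 = 0x86.
C[3]: T = 0xC2, S = E(K, T) = 0x10; 0x8C ⊕ 0x10 = 0x9C.

C[1] = 0xCA, C[2] = 0x86, C[3] = 0x9C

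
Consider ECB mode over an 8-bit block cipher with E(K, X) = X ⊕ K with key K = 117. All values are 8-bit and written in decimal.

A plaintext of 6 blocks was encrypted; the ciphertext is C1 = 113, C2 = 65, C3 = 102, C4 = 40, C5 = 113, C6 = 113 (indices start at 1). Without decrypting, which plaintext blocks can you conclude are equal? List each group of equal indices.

P1 = P5 = P6

ECB encrypts each block independently with the same key, so equal ciphertext blocks imply equal plaintext blocks.
C1 = C5 = C6 = 113, so P1 = P5 = P6.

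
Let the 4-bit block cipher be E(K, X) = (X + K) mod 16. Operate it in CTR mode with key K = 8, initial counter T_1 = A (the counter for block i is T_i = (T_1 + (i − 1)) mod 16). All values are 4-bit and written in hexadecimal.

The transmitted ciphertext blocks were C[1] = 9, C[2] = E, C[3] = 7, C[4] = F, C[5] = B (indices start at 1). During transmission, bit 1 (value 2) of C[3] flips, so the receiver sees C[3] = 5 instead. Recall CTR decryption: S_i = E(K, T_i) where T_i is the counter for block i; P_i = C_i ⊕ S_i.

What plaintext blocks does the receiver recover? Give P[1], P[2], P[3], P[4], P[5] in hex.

Only C[3] changed, to 5. In CTR, a change in C_i flips the same bit in P_i only; the keystream is unaffected. Decrypting the received ciphertext:
P[1]: T = A, S = E(K, T) = 2; 9 ⊕ 2 = B.
P[2]: T = B, S = E(K, T) = 3; E ⊕ 3 = D.
P[3]: T = C, S = E(K, T) = 4; 5 ⊕ 4 = 1.
P[4]: T = D, S = E(K, T) = 5; F ⊕ 5 = A.
P[5]: T = E, S = E(K, T) = 6; B ⊕ 6 = D.
Blocks that differ from the original plaintext: P[3].

P[1] = B, P[2] = D, P[3] = 1, P[4] = A, P[5] = D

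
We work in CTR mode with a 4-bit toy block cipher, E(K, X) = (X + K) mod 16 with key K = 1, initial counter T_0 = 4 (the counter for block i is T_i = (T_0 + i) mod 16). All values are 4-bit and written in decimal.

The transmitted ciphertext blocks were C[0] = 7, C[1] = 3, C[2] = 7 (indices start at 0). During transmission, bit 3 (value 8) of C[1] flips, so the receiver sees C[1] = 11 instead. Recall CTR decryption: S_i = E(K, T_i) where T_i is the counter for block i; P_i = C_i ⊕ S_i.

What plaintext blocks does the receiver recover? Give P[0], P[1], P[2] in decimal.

P[0] = 2, P[1] = 13, P[2] = 0

Only C[1] changed, to 11. In CTR, a change in C_i flips the same bit in P_i only; the keystream is unaffected. Decrypting the received ciphertext:
P[0]: T = 4, S = E(K, T) = 5; 7 ⊕ 5 = 2.
P[1]: T = 5, S = E(K, T) = 6; 11 ⊕ 6 = 13.
P[2]: T = 6, S = E(K, T) = 7; 7 ⊕ 7 = 0.
Blocks that differ from the original plaintext: P[1].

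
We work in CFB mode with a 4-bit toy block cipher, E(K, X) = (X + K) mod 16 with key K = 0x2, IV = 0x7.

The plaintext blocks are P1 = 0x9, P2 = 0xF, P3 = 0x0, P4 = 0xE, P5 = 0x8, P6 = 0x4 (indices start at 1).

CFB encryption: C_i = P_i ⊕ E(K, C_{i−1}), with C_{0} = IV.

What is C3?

C1: E(K, 0x7) = 0x9; 0x9 ⊕ 0x9 = 0x0.
C2: E(K, 0x0) = 0x2; 0xF ⊕ 0x2 = 0xD.
C3: E(K, 0xD) = 0xF; 0x0 ⊕ 0xF = 0xF.

C3 = 0xF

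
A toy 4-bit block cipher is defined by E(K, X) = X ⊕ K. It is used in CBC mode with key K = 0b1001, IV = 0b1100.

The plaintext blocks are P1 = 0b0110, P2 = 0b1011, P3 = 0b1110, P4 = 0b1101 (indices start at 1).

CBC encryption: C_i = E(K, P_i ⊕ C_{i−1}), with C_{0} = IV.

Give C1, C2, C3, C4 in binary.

C1 = 0b0011, C2 = 0b0001, C3 = 0b0110, C4 = 0b0010

C1: P1 ⊕ 0b1100 = 0b1010; E(K, 0b1010) = 0b0011.
C2: P2 ⊕ 0b0011 = 0b1000; E(K, 0b1000) = 0b0001.
C3: P3 ⊕ 0b0001 = 0b1111; E(K, 0b1111) = 0b0110.
C4: P4 ⊕ 0b0110 = 0b1011; E(K, 0b1011) = 0b0010.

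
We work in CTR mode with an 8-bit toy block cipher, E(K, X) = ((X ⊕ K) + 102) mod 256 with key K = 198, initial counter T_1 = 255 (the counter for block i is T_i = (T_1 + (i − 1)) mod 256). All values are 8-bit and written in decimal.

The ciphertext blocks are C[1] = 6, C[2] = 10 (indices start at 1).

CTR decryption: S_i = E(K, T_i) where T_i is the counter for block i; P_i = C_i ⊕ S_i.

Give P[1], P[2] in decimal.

P[1]: T = 255, S = E(K, T) = 159; 6 ⊕ 159 = 153.
P[2]: T = 0, S = E(K, T) = 44; 10 ⊕ 44 = 38.

P[1] = 153, P[2] = 38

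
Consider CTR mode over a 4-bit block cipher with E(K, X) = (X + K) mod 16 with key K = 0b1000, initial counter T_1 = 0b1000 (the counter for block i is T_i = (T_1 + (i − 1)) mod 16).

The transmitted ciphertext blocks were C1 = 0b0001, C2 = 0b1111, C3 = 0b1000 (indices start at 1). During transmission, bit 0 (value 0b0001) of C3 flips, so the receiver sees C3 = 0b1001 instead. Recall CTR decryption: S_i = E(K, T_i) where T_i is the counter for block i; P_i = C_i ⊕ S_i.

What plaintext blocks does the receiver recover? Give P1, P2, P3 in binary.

P1 = 0b0001, P2 = 0b1110, P3 = 0b1011

Only C3 changed, to 0b1001. In CTR, a change in C_i flips the same bit in P_i only; the keystream is unaffected. Decrypting the received ciphertext:
P1: T = 0b1000, S = E(K, T) = 0b0000; 0b0001 ⊕ 0b0000 = 0b0001.
P2: T = 0b1001, S = E(K, T) = 0b0001; 0b1111 ⊕ 0b0001 = 0b1110.
P3: T = 0b1010, S = E(K, T) = 0b0010; 0b1001 ⊕ 0b0010 = 0b1011.
Blocks that differ from the original plaintext: P3.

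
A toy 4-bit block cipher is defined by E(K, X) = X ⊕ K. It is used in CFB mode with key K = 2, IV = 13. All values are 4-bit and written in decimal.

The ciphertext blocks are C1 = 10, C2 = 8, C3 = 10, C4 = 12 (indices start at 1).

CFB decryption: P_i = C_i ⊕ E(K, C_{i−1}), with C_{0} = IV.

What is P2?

P2: E(K, 10) = 8; 8 ⊕ 8 = 0.

P2 = 0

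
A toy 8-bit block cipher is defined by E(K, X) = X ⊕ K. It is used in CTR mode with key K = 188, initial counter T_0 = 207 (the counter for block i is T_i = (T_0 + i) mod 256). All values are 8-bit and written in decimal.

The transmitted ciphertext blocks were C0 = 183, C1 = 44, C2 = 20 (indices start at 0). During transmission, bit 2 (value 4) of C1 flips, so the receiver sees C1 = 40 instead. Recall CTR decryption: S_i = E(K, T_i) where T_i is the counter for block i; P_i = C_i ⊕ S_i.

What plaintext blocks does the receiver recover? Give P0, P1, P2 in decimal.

P0 = 196, P1 = 68, P2 = 121

Only C1 changed, to 40. In CTR, a change in C_i flips the same bit in P_i only; the keystream is unaffected. Decrypting the received ciphertext:
P0: T = 207, S = E(K, T) = 115; 183 ⊕ 115 = 196.
P1: T = 208, S = E(K, T) = 108; 40 ⊕ 108 = 68.
P2: T = 209, S = E(K, T) = 109; 20 ⊕ 109 = 121.
Blocks that differ from the original plaintext: P1.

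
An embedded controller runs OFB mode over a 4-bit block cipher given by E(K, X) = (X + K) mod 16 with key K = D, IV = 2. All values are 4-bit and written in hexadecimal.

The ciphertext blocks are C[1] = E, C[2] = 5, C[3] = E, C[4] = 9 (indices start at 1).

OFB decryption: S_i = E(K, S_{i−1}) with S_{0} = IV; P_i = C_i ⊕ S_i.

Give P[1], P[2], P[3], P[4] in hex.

P[1] = 1, P[2] = 9, P[3] = 7, P[4] = F

P[1]: S = E(K, 2) = F; E ⊕ F = 1.
P[2]: S = E(K, F) = C; 5 ⊕ C = 9.
P[3]: S = E(K, C) = 9; E ⊕ 9 = 7.
P[4]: S = E(K, 9) = 6; 9 ⊕ 6 = F.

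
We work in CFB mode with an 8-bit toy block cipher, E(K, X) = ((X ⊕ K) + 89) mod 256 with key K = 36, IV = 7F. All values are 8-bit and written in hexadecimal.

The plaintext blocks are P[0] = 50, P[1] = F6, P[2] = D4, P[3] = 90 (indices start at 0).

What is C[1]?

CFB encryption: C_i = P_i ⊕ E(K, C_{i−1}), with C_{−1} = IV.
C[0]: E(K, 7F) = D2; 50 ⊕ D2 = 82.
C[1]: E(K, 82) = 3D; F6 ⊕ 3D = CB.

C[1] = CB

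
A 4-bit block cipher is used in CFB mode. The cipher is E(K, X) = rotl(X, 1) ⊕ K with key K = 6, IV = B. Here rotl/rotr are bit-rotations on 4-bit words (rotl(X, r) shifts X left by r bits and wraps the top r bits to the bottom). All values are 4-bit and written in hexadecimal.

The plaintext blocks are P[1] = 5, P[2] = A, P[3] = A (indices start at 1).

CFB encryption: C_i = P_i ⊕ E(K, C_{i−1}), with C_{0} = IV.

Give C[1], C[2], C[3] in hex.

C[1] = 4, C[2] = 4, C[3] = 4

C[1]: E(K, B) = 1; 5 ⊕ 1 = 4.
C[2]: E(K, 4) = E; A ⊕ E = 4.
C[3]: E(K, 4) = E; A ⊕ E = 4.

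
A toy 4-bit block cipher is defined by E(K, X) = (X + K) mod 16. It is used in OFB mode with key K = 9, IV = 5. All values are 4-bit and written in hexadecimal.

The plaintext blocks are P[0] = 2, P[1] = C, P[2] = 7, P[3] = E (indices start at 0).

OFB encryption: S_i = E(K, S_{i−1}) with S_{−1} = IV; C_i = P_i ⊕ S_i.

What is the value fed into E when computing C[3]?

0

C[0]: S = E(K, 5) = E; 2 ⊕ E = C.
C[1]: S = E(K, E) = 7; C ⊕ 7 = B.
C[2]: S = E(K, 7) = 0; 7 ⊕ 0 = 7.
C[3]: S = E(K, 0) = 9; E ⊕ 9 = 7.
So the input to E for block [3] is 0.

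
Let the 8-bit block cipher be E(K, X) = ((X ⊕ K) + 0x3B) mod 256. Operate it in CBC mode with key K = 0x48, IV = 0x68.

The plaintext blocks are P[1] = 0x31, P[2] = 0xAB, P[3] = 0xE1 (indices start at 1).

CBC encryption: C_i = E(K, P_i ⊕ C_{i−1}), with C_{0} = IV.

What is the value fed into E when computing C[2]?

0xE7

C[1]: P[1] ⊕ 0x68 = 0x59; E(K, 0x59) = 0x4C.
C[2]: P[2] ⊕ 0x4C = 0xE7; E(K, 0xE7) = 0xEA.
So the input to E for block [2] is 0xE7.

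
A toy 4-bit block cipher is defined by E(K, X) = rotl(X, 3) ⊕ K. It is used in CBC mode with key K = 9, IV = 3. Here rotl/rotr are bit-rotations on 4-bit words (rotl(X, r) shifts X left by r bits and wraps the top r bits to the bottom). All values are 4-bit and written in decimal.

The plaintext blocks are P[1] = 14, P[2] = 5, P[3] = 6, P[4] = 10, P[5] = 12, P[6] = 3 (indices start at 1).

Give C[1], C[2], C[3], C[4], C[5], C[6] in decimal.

C[1] = 7, C[2] = 8, C[3] = 14, C[4] = 11, C[5] = 2, C[6] = 1

CBC encryption: C_i = E(K, P_i ⊕ C_{i−1}), with C_{0} = IV.
C[1]: P[1] ⊕ 3 = 13; E(K, 13) = 7.
C[2]: P[2] ⊕ 7 = 2; E(K, 2) = 8.
C[3]: P[3] ⊕ 8 = 14; E(K, 14) = 14.
C[4]: P[4] ⊕ 14 = 4; E(K, 4) = 11.
C[5]: P[5] ⊕ 11 = 7; E(K, 7) = 2.
C[6]: P[6] ⊕ 2 = 1; E(K, 1) = 1.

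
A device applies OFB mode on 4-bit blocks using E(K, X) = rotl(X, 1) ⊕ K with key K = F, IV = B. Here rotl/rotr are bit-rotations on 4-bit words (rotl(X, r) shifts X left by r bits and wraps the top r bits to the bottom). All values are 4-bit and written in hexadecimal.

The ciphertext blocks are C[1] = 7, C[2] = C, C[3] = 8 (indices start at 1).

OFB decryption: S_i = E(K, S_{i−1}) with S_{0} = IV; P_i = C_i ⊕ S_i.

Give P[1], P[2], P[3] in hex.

P[1]: S = E(K, B) = 8; 7 ⊕ 8 = F.
P[2]: S = E(K, 8) = E; C ⊕ E = 2.
P[3]: S = E(K, E) = 2; 8 ⊕ 2 = A.

P[1] = F, P[2] = 2, P[3] = A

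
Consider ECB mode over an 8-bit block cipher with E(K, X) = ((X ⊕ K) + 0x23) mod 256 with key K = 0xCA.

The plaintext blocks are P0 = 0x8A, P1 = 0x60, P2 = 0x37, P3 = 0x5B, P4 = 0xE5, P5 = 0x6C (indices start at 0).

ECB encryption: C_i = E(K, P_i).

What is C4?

C4: E(K, 0xE5) = 0x52.

C4 = 0x52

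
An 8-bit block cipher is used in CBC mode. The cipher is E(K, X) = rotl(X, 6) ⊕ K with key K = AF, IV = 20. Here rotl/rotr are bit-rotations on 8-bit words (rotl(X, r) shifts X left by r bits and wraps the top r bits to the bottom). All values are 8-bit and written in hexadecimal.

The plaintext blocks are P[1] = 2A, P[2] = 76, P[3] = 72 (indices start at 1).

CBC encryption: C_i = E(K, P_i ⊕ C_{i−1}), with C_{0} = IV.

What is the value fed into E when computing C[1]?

C[1]: P[1] ⊕ 20 = 0A; E(K, 0A) = 2D.
So the input to E for block [1] is 0A.

0A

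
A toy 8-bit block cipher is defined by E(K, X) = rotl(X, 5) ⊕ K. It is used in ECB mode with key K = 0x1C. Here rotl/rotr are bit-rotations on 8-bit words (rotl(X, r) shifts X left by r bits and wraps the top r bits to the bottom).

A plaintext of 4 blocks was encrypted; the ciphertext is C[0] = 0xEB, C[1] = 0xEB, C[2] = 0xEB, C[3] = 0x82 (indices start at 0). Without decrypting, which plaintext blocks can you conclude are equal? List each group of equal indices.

ECB encrypts each block independently with the same key, so equal ciphertext blocks imply equal plaintext blocks.
C[0] = C[1] = C[2] = 0xEB, so P[0] = P[1] = P[2].

P[0] = P[1] = P[2]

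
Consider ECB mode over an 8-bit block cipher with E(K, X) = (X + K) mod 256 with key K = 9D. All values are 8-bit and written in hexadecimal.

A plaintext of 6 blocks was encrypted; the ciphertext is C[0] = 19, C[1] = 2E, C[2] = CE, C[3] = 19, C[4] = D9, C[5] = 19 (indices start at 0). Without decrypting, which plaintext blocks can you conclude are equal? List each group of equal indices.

P[0] = P[3] = P[5]

ECB encrypts each block independently with the same key, so equal ciphertext blocks imply equal plaintext blocks.
C[0] = C[3] = C[5] = 19, so P[0] = P[3] = P[5].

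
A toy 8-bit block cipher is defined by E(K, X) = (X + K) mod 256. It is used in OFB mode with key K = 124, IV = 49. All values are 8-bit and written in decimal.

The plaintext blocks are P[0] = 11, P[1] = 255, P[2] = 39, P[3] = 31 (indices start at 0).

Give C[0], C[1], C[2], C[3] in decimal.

C[0] = 166, C[1] = 214, C[2] = 130, C[3] = 62

OFB encryption: S_i = E(K, S_{i−1}) with S_{−1} = IV; C_i = P_i ⊕ S_i.
C[0]: S = E(K, 49) = 173; 11 ⊕ 173 = 166.
C[1]: S = E(K, 173) = 41; 255 ⊕ 41 = 214.
C[2]: S = E(K, 41) = 165; 39 ⊕ 165 = 130.
C[3]: S = E(K, 165) = 33; 31 ⊕ 33 = 62.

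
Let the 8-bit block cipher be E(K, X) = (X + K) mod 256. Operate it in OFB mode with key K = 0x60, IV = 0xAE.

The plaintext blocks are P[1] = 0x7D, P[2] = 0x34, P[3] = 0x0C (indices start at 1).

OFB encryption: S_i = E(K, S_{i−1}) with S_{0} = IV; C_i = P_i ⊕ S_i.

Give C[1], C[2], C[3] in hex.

C[1] = 0x73, C[2] = 0x5A, C[3] = 0xC2

C[1]: S = E(K, 0xAE) = 0x0E; 0x7D ⊕ 0x0E = 0x73.
C[2]: S = E(K, 0x0E) = 0x6E; 0x34 ⊕ 0x6E = 0x5A.
C[3]: S = E(K, 0x6E) = 0xCE; 0x0C ⊕ 0xCE = 0xC2.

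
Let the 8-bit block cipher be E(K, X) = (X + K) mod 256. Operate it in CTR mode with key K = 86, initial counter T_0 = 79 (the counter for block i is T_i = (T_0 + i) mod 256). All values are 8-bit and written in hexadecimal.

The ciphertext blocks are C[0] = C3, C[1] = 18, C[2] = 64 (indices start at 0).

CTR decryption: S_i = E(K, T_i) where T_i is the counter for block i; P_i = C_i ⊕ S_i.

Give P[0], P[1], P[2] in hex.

P[0] = 3C, P[1] = 18, P[2] = 65

P[0]: T = 79, S = E(K, T) = FF; C3 ⊕ FF = 3C.
P[1]: T = 7A, S = E(K, T) = 00; 18 ⊕ 00 = 18.
P[2]: T = 7B, S = E(K, T) = 01; 64 ⊕ 01 = 65.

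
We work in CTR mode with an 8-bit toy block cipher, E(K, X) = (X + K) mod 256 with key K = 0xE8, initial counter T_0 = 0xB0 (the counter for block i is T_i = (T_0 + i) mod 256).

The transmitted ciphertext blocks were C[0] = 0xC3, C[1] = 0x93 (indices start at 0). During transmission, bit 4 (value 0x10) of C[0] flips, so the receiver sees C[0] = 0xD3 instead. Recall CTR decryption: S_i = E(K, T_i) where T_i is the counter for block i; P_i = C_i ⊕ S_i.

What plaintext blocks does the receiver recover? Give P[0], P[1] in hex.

Only C[0] changed, to 0xD3. In CTR, a change in C_i flips the same bit in P_i only; the keystream is unaffected. Decrypting the received ciphertext:
P[0]: T = 0xB0, S = E(K, T) = 0x98; 0xD3 ⊕ 0x98 = 0x4B.
P[1]: T = 0xB1, S = E(K, T) = 0x99; 0x93 ⊕ 0x99 = 0x0A.
Blocks that differ from the original plaintext: P[0].

P[0] = 0x4B, P[1] = 0x0A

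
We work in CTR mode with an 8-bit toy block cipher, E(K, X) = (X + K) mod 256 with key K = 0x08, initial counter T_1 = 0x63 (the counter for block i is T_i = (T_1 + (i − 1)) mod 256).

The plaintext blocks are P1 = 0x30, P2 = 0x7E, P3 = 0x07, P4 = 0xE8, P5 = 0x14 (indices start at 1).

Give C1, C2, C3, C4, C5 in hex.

CTR encryption: S_i = E(K, T_i) where T_i is the counter for block i; C_i = P_i ⊕ S_i.
C1: T = 0x63, S = E(K, T) = 0x6B; 0x30 ⊕ 0x6B = 0x5B.
C2: T = 0x64, S = E(K, T) = 0x6C; 0x7E ⊕ 0x6C = 0x12.
C3: T = 0x65, S = E(K, T) = 0x6D; 0x07 ⊕ 0x6D = 0x6A.
C4: T = 0x66, S = E(K, T) = 0x6E; 0xE8 ⊕ 0x6E = 0x86.
C5: T = 0x67, S = E(K, T) = 0x6F; 0x14 ⊕ 0x6F = 0x7B.

C1 = 0x5B, C2 = 0x12, C3 = 0x6A, C4 = 0x86, C5 = 0x7B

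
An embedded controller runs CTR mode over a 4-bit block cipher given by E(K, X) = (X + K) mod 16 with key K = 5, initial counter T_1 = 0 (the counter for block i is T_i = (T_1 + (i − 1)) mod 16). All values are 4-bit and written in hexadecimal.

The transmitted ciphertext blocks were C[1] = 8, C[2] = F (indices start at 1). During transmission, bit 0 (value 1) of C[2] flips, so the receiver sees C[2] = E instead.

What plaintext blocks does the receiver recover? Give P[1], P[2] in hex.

CTR decryption: S_i = E(K, T_i) where T_i is the counter for block i; P_i = C_i ⊕ S_i.
Only C[2] changed, to E. In CTR, a change in C_i flips the same bit in P_i only; the keystream is unaffected. Decrypting the received ciphertext:
P[1]: T = 0, S = E(K, T) = 5; 8 ⊕ 5 = D.
P[2]: T = 1, S = E(K, T) = 6; E ⊕ 6 = 8.
Blocks that differ from the original plaintext: P[2].

P[1] = D, P[2] = 8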